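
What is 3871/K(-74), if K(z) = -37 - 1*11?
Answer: -3871/48 ≈ -80.646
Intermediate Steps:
K(z) = -48 (K(z) = -37 - 11 = -48)
3871/K(-74) = 3871/(-48) = 3871*(-1/48) = -3871/48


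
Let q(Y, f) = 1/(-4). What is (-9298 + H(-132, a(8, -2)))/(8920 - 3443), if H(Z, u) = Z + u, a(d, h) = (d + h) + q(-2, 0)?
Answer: -37697/21908 ≈ -1.7207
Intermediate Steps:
q(Y, f) = -¼
a(d, h) = -¼ + d + h (a(d, h) = (d + h) - ¼ = -¼ + d + h)
(-9298 + H(-132, a(8, -2)))/(8920 - 3443) = (-9298 + (-132 + (-¼ + 8 - 2)))/(8920 - 3443) = (-9298 + (-132 + 23/4))/5477 = (-9298 - 505/4)*(1/5477) = -37697/4*1/5477 = -37697/21908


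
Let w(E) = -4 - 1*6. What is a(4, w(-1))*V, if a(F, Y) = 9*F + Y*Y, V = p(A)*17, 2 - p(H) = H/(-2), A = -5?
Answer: -1156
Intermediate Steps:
p(H) = 2 + H/2 (p(H) = 2 - H/(-2) = 2 - H*(-1)/2 = 2 - (-1)*H/2 = 2 + H/2)
w(E) = -10 (w(E) = -4 - 6 = -10)
V = -17/2 (V = (2 + (½)*(-5))*17 = (2 - 5/2)*17 = -½*17 = -17/2 ≈ -8.5000)
a(F, Y) = Y² + 9*F (a(F, Y) = 9*F + Y² = Y² + 9*F)
a(4, w(-1))*V = ((-10)² + 9*4)*(-17/2) = (100 + 36)*(-17/2) = 136*(-17/2) = -1156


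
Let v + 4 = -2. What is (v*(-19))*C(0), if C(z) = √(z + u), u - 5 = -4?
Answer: 114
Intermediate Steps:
v = -6 (v = -4 - 2 = -6)
u = 1 (u = 5 - 4 = 1)
C(z) = √(1 + z) (C(z) = √(z + 1) = √(1 + z))
(v*(-19))*C(0) = (-6*(-19))*√(1 + 0) = 114*√1 = 114*1 = 114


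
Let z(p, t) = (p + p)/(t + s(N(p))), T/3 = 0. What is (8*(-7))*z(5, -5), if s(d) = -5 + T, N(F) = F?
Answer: 56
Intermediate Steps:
T = 0 (T = 3*0 = 0)
s(d) = -5 (s(d) = -5 + 0 = -5)
z(p, t) = 2*p/(-5 + t) (z(p, t) = (p + p)/(t - 5) = (2*p)/(-5 + t) = 2*p/(-5 + t))
(8*(-7))*z(5, -5) = (8*(-7))*(2*5/(-5 - 5)) = -112*5/(-10) = -112*5*(-1)/10 = -56*(-1) = 56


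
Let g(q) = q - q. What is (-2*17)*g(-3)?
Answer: 0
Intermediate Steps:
g(q) = 0
(-2*17)*g(-3) = -2*17*0 = -34*0 = 0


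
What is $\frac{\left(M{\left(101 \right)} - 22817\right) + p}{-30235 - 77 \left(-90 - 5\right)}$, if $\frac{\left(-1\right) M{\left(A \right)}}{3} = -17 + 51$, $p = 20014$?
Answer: $\frac{581}{4584} \approx 0.12675$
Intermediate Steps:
$M{\left(A \right)} = -102$ ($M{\left(A \right)} = - 3 \left(-17 + 51\right) = \left(-3\right) 34 = -102$)
$\frac{\left(M{\left(101 \right)} - 22817\right) + p}{-30235 - 77 \left(-90 - 5\right)} = \frac{\left(-102 - 22817\right) + 20014}{-30235 - 77 \left(-90 - 5\right)} = \frac{\left(-102 - 22817\right) + 20014}{-30235 - -7315} = \frac{-22919 + 20014}{-30235 + 7315} = - \frac{2905}{-22920} = \left(-2905\right) \left(- \frac{1}{22920}\right) = \frac{581}{4584}$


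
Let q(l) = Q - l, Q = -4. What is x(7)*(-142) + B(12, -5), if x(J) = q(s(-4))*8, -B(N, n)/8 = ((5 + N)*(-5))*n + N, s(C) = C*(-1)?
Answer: 5592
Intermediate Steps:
s(C) = -C
q(l) = -4 - l
B(N, n) = -8*N - 8*n*(-25 - 5*N) (B(N, n) = -8*(((5 + N)*(-5))*n + N) = -8*((-25 - 5*N)*n + N) = -8*(n*(-25 - 5*N) + N) = -8*(N + n*(-25 - 5*N)) = -8*N - 8*n*(-25 - 5*N))
x(J) = -64 (x(J) = (-4 - (-1)*(-4))*8 = (-4 - 1*4)*8 = (-4 - 4)*8 = -8*8 = -64)
x(7)*(-142) + B(12, -5) = -64*(-142) + (-8*12 + 200*(-5) + 40*12*(-5)) = 9088 + (-96 - 1000 - 2400) = 9088 - 3496 = 5592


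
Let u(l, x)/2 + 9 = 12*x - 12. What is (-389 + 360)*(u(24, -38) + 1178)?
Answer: -6496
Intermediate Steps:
u(l, x) = -42 + 24*x (u(l, x) = -18 + 2*(12*x - 12) = -18 + 2*(-12 + 12*x) = -18 + (-24 + 24*x) = -42 + 24*x)
(-389 + 360)*(u(24, -38) + 1178) = (-389 + 360)*((-42 + 24*(-38)) + 1178) = -29*((-42 - 912) + 1178) = -29*(-954 + 1178) = -29*224 = -6496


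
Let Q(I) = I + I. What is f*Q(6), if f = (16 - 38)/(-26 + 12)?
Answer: 132/7 ≈ 18.857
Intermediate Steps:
Q(I) = 2*I
f = 11/7 (f = -22/(-14) = -22*(-1/14) = 11/7 ≈ 1.5714)
f*Q(6) = 11*(2*6)/7 = (11/7)*12 = 132/7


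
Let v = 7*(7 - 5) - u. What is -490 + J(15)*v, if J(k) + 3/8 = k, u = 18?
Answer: -1097/2 ≈ -548.50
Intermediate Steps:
J(k) = -3/8 + k
v = -4 (v = 7*(7 - 5) - 1*18 = 7*2 - 18 = 14 - 18 = -4)
-490 + J(15)*v = -490 + (-3/8 + 15)*(-4) = -490 + (117/8)*(-4) = -490 - 117/2 = -1097/2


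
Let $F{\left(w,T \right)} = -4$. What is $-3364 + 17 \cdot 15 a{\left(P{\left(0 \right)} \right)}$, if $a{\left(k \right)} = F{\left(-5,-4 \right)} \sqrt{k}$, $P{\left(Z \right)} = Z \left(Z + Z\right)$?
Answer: $-3364$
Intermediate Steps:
$P{\left(Z \right)} = 2 Z^{2}$ ($P{\left(Z \right)} = Z 2 Z = 2 Z^{2}$)
$a{\left(k \right)} = - 4 \sqrt{k}$
$-3364 + 17 \cdot 15 a{\left(P{\left(0 \right)} \right)} = -3364 + 17 \cdot 15 \left(- 4 \sqrt{2 \cdot 0^{2}}\right) = -3364 + 255 \left(- 4 \sqrt{2 \cdot 0}\right) = -3364 + 255 \left(- 4 \sqrt{0}\right) = -3364 + 255 \left(\left(-4\right) 0\right) = -3364 + 255 \cdot 0 = -3364 + 0 = -3364$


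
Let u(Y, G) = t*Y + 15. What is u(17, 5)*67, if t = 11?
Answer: 13534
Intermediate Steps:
u(Y, G) = 15 + 11*Y (u(Y, G) = 11*Y + 15 = 15 + 11*Y)
u(17, 5)*67 = (15 + 11*17)*67 = (15 + 187)*67 = 202*67 = 13534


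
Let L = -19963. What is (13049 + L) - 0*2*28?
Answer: -6914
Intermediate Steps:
(13049 + L) - 0*2*28 = (13049 - 19963) - 0*2*28 = -6914 - 27*0*28 = -6914 + 0*28 = -6914 + 0 = -6914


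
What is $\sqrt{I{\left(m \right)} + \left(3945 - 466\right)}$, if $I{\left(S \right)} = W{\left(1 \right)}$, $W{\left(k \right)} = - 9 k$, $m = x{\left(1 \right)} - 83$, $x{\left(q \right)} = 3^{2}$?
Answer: $\sqrt{3470} \approx 58.907$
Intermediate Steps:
$x{\left(q \right)} = 9$
$m = -74$ ($m = 9 - 83 = -74$)
$I{\left(S \right)} = -9$ ($I{\left(S \right)} = \left(-9\right) 1 = -9$)
$\sqrt{I{\left(m \right)} + \left(3945 - 466\right)} = \sqrt{-9 + \left(3945 - 466\right)} = \sqrt{-9 + 3479} = \sqrt{3470}$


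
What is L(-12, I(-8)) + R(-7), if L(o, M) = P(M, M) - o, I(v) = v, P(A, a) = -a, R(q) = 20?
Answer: 40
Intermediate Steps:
L(o, M) = -M - o
L(-12, I(-8)) + R(-7) = (-1*(-8) - 1*(-12)) + 20 = (8 + 12) + 20 = 20 + 20 = 40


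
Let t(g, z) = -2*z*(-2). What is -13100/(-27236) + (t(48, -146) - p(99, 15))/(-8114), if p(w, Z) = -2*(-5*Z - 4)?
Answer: 15812814/27624113 ≈ 0.57243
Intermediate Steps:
t(g, z) = 4*z
p(w, Z) = 8 + 10*Z (p(w, Z) = -2*(-4 - 5*Z) = 8 + 10*Z)
-13100/(-27236) + (t(48, -146) - p(99, 15))/(-8114) = -13100/(-27236) + (4*(-146) - (8 + 10*15))/(-8114) = -13100*(-1/27236) + (-584 - (8 + 150))*(-1/8114) = 3275/6809 + (-584 - 1*158)*(-1/8114) = 3275/6809 + (-584 - 158)*(-1/8114) = 3275/6809 - 742*(-1/8114) = 3275/6809 + 371/4057 = 15812814/27624113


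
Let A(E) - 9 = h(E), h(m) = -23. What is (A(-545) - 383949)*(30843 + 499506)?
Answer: -203634393087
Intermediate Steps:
A(E) = -14 (A(E) = 9 - 23 = -14)
(A(-545) - 383949)*(30843 + 499506) = (-14 - 383949)*(30843 + 499506) = -383963*530349 = -203634393087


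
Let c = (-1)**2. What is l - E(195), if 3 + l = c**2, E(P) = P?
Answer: -197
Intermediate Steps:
c = 1
l = -2 (l = -3 + 1**2 = -3 + 1 = -2)
l - E(195) = -2 - 1*195 = -2 - 195 = -197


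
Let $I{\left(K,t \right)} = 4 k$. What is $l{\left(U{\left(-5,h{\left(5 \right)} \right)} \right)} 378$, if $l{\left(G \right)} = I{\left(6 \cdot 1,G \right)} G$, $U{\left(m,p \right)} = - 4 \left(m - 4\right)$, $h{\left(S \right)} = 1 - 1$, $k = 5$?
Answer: $272160$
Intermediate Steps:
$h{\left(S \right)} = 0$ ($h{\left(S \right)} = 1 - 1 = 0$)
$I{\left(K,t \right)} = 20$ ($I{\left(K,t \right)} = 4 \cdot 5 = 20$)
$U{\left(m,p \right)} = 16 - 4 m$ ($U{\left(m,p \right)} = - 4 \left(-4 + m\right) = 16 - 4 m$)
$l{\left(G \right)} = 20 G$
$l{\left(U{\left(-5,h{\left(5 \right)} \right)} \right)} 378 = 20 \left(16 - -20\right) 378 = 20 \left(16 + 20\right) 378 = 20 \cdot 36 \cdot 378 = 720 \cdot 378 = 272160$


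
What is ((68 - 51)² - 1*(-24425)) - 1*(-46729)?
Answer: 71443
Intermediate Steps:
((68 - 51)² - 1*(-24425)) - 1*(-46729) = (17² + 24425) + 46729 = (289 + 24425) + 46729 = 24714 + 46729 = 71443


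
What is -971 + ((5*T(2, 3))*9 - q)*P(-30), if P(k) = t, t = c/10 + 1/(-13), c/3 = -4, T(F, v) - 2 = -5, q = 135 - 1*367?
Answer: -71166/65 ≈ -1094.9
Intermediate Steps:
q = -232 (q = 135 - 367 = -232)
T(F, v) = -3 (T(F, v) = 2 - 5 = -3)
c = -12 (c = 3*(-4) = -12)
t = -83/65 (t = -12/10 + 1/(-13) = -12*⅒ + 1*(-1/13) = -6/5 - 1/13 = -83/65 ≈ -1.2769)
P(k) = -83/65
-971 + ((5*T(2, 3))*9 - q)*P(-30) = -971 + ((5*(-3))*9 - 1*(-232))*(-83/65) = -971 + (-15*9 + 232)*(-83/65) = -971 + (-135 + 232)*(-83/65) = -971 + 97*(-83/65) = -971 - 8051/65 = -71166/65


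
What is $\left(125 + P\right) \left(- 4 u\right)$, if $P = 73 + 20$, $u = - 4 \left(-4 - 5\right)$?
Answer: $-31392$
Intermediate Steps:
$u = 36$ ($u = \left(-4\right) \left(-9\right) = 36$)
$P = 93$
$\left(125 + P\right) \left(- 4 u\right) = \left(125 + 93\right) \left(\left(-4\right) 36\right) = 218 \left(-144\right) = -31392$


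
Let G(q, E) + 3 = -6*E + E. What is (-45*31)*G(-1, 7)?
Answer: 53010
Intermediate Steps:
G(q, E) = -3 - 5*E (G(q, E) = -3 + (-6*E + E) = -3 - 5*E)
(-45*31)*G(-1, 7) = (-45*31)*(-3 - 5*7) = -1395*(-3 - 35) = -1395*(-38) = 53010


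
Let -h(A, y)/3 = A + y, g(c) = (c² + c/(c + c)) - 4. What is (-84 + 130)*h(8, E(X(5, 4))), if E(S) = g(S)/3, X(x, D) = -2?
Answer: -1127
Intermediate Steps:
g(c) = -7/2 + c² (g(c) = (c² + c/((2*c))) - 4 = (c² + (1/(2*c))*c) - 4 = (c² + ½) - 4 = (½ + c²) - 4 = -7/2 + c²)
E(S) = -7/6 + S²/3 (E(S) = (-7/2 + S²)/3 = (-7/2 + S²)*(⅓) = -7/6 + S²/3)
h(A, y) = -3*A - 3*y (h(A, y) = -3*(A + y) = -3*A - 3*y)
(-84 + 130)*h(8, E(X(5, 4))) = (-84 + 130)*(-3*8 - 3*(-7/6 + (⅓)*(-2)²)) = 46*(-24 - 3*(-7/6 + (⅓)*4)) = 46*(-24 - 3*(-7/6 + 4/3)) = 46*(-24 - 3*⅙) = 46*(-24 - ½) = 46*(-49/2) = -1127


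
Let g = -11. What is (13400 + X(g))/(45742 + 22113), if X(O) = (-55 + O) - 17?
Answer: 13317/67855 ≈ 0.19626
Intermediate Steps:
X(O) = -72 + O
(13400 + X(g))/(45742 + 22113) = (13400 + (-72 - 11))/(45742 + 22113) = (13400 - 83)/67855 = 13317*(1/67855) = 13317/67855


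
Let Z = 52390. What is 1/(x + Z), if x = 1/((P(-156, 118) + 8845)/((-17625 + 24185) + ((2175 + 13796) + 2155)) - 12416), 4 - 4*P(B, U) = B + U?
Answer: 612985041/32114286248618 ≈ 1.9088e-5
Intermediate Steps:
P(B, U) = 1 - B/4 - U/4 (P(B, U) = 1 - (B + U)/4 = 1 + (-B/4 - U/4) = 1 - B/4 - U/4)
x = -49372/612985041 (x = 1/(((1 - ¼*(-156) - ¼*118) + 8845)/((-17625 + 24185) + ((2175 + 13796) + 2155)) - 12416) = 1/(((1 + 39 - 59/2) + 8845)/(6560 + (15971 + 2155)) - 12416) = 1/((21/2 + 8845)/(6560 + 18126) - 12416) = 1/((17711/2)/24686 - 12416) = 1/((17711/2)*(1/24686) - 12416) = 1/(17711/49372 - 12416) = 1/(-612985041/49372) = -49372/612985041 ≈ -8.0544e-5)
1/(x + Z) = 1/(-49372/612985041 + 52390) = 1/(32114286248618/612985041) = 612985041/32114286248618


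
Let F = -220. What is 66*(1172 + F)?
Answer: 62832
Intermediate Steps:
66*(1172 + F) = 66*(1172 - 220) = 66*952 = 62832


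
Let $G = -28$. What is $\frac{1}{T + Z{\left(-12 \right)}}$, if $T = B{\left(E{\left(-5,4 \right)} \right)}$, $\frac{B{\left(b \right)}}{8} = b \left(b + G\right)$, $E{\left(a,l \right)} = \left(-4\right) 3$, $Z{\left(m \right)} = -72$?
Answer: $\frac{1}{3768} \approx 0.00026539$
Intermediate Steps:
$E{\left(a,l \right)} = -12$
$B{\left(b \right)} = 8 b \left(-28 + b\right)$ ($B{\left(b \right)} = 8 b \left(b - 28\right) = 8 b \left(-28 + b\right)$)
$T = 3840$ ($T = 8 \left(-12\right) \left(-28 - 12\right) = 8 \left(-12\right) \left(-40\right) = 3840$)
$\frac{1}{T + Z{\left(-12 \right)}} = \frac{1}{3840 - 72} = \frac{1}{3768}$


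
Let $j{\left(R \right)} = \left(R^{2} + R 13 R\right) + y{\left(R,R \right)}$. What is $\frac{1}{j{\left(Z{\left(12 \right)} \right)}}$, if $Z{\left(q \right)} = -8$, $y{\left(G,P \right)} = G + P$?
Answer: $\frac{1}{880} \approx 0.0011364$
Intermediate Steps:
$j{\left(R \right)} = 2 R + 14 R^{2}$ ($j{\left(R \right)} = \left(R^{2} + R 13 R\right) + \left(R + R\right) = \left(R^{2} + 13 R R\right) + 2 R = \left(R^{2} + 13 R^{2}\right) + 2 R = 14 R^{2} + 2 R = 2 R + 14 R^{2}$)
$\frac{1}{j{\left(Z{\left(12 \right)} \right)}} = \frac{1}{2 \left(-8\right) \left(1 + 7 \left(-8\right)\right)} = \frac{1}{2 \left(-8\right) \left(1 - 56\right)} = \frac{1}{2 \left(-8\right) \left(-55\right)} = \frac{1}{880}$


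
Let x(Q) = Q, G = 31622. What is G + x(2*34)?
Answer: 31690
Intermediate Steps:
G + x(2*34) = 31622 + 2*34 = 31622 + 68 = 31690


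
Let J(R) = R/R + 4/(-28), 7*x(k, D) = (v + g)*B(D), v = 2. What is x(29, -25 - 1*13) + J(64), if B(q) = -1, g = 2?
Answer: 2/7 ≈ 0.28571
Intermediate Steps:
x(k, D) = -4/7 (x(k, D) = ((2 + 2)*(-1))/7 = (4*(-1))/7 = (⅐)*(-4) = -4/7)
J(R) = 6/7 (J(R) = 1 + 4*(-1/28) = 1 - ⅐ = 6/7)
x(29, -25 - 1*13) + J(64) = -4/7 + 6/7 = 2/7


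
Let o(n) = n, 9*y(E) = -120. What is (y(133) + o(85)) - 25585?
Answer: -76540/3 ≈ -25513.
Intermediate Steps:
y(E) = -40/3 (y(E) = (⅑)*(-120) = -40/3)
(y(133) + o(85)) - 25585 = (-40/3 + 85) - 25585 = 215/3 - 25585 = -76540/3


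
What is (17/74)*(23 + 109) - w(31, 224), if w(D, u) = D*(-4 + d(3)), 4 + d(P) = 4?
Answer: 5710/37 ≈ 154.32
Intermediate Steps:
d(P) = 0 (d(P) = -4 + 4 = 0)
w(D, u) = -4*D (w(D, u) = D*(-4 + 0) = D*(-4) = -4*D)
(17/74)*(23 + 109) - w(31, 224) = (17/74)*(23 + 109) - (-4)*31 = (17*(1/74))*132 - 1*(-124) = (17/74)*132 + 124 = 1122/37 + 124 = 5710/37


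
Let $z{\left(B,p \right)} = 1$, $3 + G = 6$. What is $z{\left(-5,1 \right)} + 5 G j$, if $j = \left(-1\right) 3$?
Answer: $-44$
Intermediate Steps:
$G = 3$ ($G = -3 + 6 = 3$)
$j = -3$
$z{\left(-5,1 \right)} + 5 G j = 1 + 5 \cdot 3 \left(-3\right) = 1 + 15 \left(-3\right) = 1 - 45 = -44$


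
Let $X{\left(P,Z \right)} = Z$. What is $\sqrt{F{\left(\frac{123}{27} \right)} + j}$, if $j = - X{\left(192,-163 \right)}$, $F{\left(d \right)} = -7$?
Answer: $2 \sqrt{39} \approx 12.49$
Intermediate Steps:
$j = 163$ ($j = \left(-1\right) \left(-163\right) = 163$)
$\sqrt{F{\left(\frac{123}{27} \right)} + j} = \sqrt{-7 + 163} = \sqrt{156} = 2 \sqrt{39}$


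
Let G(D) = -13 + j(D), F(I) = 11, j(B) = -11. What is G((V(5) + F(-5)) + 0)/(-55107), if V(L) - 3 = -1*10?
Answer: 8/18369 ≈ 0.00043552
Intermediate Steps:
V(L) = -7 (V(L) = 3 - 1*10 = 3 - 10 = -7)
G(D) = -24 (G(D) = -13 - 11 = -24)
G((V(5) + F(-5)) + 0)/(-55107) = -24/(-55107) = -24*(-1/55107) = 8/18369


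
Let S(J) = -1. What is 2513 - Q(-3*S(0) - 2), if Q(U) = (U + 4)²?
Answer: 2488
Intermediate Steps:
Q(U) = (4 + U)²
2513 - Q(-3*S(0) - 2) = 2513 - (4 + (-3*(-1) - 2))² = 2513 - (4 + (3 - 2))² = 2513 - (4 + 1)² = 2513 - 1*5² = 2513 - 1*25 = 2513 - 25 = 2488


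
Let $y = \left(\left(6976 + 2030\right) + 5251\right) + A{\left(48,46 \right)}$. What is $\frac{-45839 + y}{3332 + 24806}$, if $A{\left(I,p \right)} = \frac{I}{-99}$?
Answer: $- \frac{521111}{464277} \approx -1.1224$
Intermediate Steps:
$A{\left(I,p \right)} = - \frac{I}{99}$ ($A{\left(I,p \right)} = I \left(- \frac{1}{99}\right) = - \frac{I}{99}$)
$y = \frac{470465}{33}$ ($y = \left(\left(6976 + 2030\right) + 5251\right) - \frac{16}{33} = \left(9006 + 5251\right) - \frac{16}{33} = 14257 - \frac{16}{33} = \frac{470465}{33} \approx 14257.0$)
$\frac{-45839 + y}{3332 + 24806} = \frac{-45839 + \frac{470465}{33}}{3332 + 24806} = - \frac{1042222}{33 \cdot 28138} = \left(- \frac{1042222}{33}\right) \frac{1}{28138} = - \frac{521111}{464277}$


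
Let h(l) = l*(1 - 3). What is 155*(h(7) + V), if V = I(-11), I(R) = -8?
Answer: -3410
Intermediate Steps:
h(l) = -2*l (h(l) = l*(-2) = -2*l)
V = -8
155*(h(7) + V) = 155*(-2*7 - 8) = 155*(-14 - 8) = 155*(-22) = -3410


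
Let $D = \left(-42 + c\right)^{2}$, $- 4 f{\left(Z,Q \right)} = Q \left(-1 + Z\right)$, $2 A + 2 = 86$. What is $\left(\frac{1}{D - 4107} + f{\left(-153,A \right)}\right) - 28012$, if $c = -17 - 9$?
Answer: $- \frac{13646214}{517} \approx -26395.0$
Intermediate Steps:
$A = 42$ ($A = -1 + \frac{1}{2} \cdot 86 = -1 + 43 = 42$)
$f{\left(Z,Q \right)} = - \frac{Q \left(-1 + Z\right)}{4}$
$c = -26$ ($c = -17 - 9 = -26$)
$D = 4624$ ($D = \left(-42 - 26\right)^{2} = \left(-68\right)^{2} = 4624$)
$\left(\frac{1}{D - 4107} + f{\left(-153,A \right)}\right) - 28012 = \left(\frac{1}{4624 - 4107} + \frac{1}{4} \cdot 42 \left(1 - -153\right)\right) - 28012 = \left(\frac{1}{517} + \frac{1}{4} \cdot 42 \left(1 + 153\right)\right) - 28012 = \left(\frac{1}{517} + \frac{1}{4} \cdot 42 \cdot 154\right) - 28012 = \left(\frac{1}{517} + 1617\right) - 28012 = \frac{835990}{517} - 28012 = - \frac{13646214}{517}$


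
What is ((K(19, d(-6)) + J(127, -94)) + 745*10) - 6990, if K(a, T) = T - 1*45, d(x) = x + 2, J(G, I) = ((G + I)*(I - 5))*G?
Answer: -414498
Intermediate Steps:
J(G, I) = G*(-5 + I)*(G + I) (J(G, I) = ((G + I)*(-5 + I))*G = ((-5 + I)*(G + I))*G = G*(-5 + I)*(G + I))
d(x) = 2 + x
K(a, T) = -45 + T (K(a, T) = T - 45 = -45 + T)
((K(19, d(-6)) + J(127, -94)) + 745*10) - 6990 = (((-45 + (2 - 6)) + 127*((-94)² - 5*127 - 5*(-94) + 127*(-94))) + 745*10) - 6990 = (((-45 - 4) + 127*(8836 - 635 + 470 - 11938)) + 7450) - 6990 = ((-49 + 127*(-3267)) + 7450) - 6990 = ((-49 - 414909) + 7450) - 6990 = (-414958 + 7450) - 6990 = -407508 - 6990 = -414498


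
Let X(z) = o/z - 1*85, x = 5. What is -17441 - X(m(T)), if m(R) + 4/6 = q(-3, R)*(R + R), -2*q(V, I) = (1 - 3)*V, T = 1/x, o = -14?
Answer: -34727/2 ≈ -17364.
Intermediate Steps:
T = ⅕ (T = 1/5 = ⅕ ≈ 0.20000)
q(V, I) = V (q(V, I) = -(1 - 3)*V/2 = -(-1)*V = V)
m(R) = -⅔ - 6*R (m(R) = -⅔ - 3*(R + R) = -⅔ - 6*R)
X(z) = -85 - 14/z (X(z) = -14/z - 1*85 = -14/z - 85 = -85 - 14/z)
-17441 - X(m(T)) = -17441 - (-85 - 14/(-⅔ - 6*⅕)) = -17441 - (-85 - 14/(-⅔ - 6/5)) = -17441 - (-85 - 14/(-28/15)) = -17441 - (-85 - 14*(-15/28)) = -17441 - (-85 + 15/2) = -17441 - 1*(-155/2) = -17441 + 155/2 = -34727/2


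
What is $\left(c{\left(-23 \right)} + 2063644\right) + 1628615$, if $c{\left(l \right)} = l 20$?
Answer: $3691799$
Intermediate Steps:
$c{\left(l \right)} = 20 l$
$\left(c{\left(-23 \right)} + 2063644\right) + 1628615 = \left(20 \left(-23\right) + 2063644\right) + 1628615 = \left(-460 + 2063644\right) + 1628615 = 2063184 + 1628615 = 3691799$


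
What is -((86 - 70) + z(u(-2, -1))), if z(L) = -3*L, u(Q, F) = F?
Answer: -19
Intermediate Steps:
-((86 - 70) + z(u(-2, -1))) = -((86 - 70) - 3*(-1)) = -(16 + 3) = -1*19 = -19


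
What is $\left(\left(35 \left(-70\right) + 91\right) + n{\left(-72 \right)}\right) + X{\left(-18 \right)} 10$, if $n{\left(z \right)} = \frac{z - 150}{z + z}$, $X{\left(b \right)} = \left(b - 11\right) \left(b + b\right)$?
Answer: $\frac{193981}{24} \approx 8082.5$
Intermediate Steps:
$X{\left(b \right)} = 2 b \left(-11 + b\right)$ ($X{\left(b \right)} = \left(-11 + b\right) 2 b = 2 b \left(-11 + b\right)$)
$n{\left(z \right)} = \frac{-150 + z}{2 z}$
$\left(\left(35 \left(-70\right) + 91\right) + n{\left(-72 \right)}\right) + X{\left(-18 \right)} 10 = \left(\left(35 \left(-70\right) + 91\right) + \frac{-150 - 72}{2 \left(-72\right)}\right) + 2 \left(-18\right) \left(-11 - 18\right) 10 = \left(\left(-2450 + 91\right) + \frac{1}{2} \left(- \frac{1}{72}\right) \left(-222\right)\right) + 2 \left(-18\right) \left(-29\right) 10 = \left(-2359 + \frac{37}{24}\right) + 1044 \cdot 10 = - \frac{56579}{24} + 10440 = \frac{193981}{24}$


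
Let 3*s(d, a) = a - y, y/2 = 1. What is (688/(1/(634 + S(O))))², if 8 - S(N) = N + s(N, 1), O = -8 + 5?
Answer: 1774138753024/9 ≈ 1.9713e+11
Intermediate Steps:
y = 2 (y = 2*1 = 2)
O = -3
s(d, a) = -⅔ + a/3 (s(d, a) = (a - 1*2)/3 = (a - 2)/3 = (-2 + a)/3 = -⅔ + a/3)
S(N) = 25/3 - N (S(N) = 8 - (N + (-⅔ + (⅓)*1)) = 8 - (N + (-⅔ + ⅓)) = 8 - (N - ⅓) = 8 - (-⅓ + N) = 8 + (⅓ - N) = 25/3 - N)
(688/(1/(634 + S(O))))² = (688/(1/(634 + (25/3 - 1*(-3)))))² = (688/(1/(634 + (25/3 + 3))))² = (688/(1/(634 + 34/3)))² = (688/(1/(1936/3)))² = (688/(3/1936))² = (688*(1936/3))² = (1331968/3)² = 1774138753024/9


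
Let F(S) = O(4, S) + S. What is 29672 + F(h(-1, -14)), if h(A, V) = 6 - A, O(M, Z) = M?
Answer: 29683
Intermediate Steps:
F(S) = 4 + S
29672 + F(h(-1, -14)) = 29672 + (4 + (6 - 1*(-1))) = 29672 + (4 + (6 + 1)) = 29672 + (4 + 7) = 29672 + 11 = 29683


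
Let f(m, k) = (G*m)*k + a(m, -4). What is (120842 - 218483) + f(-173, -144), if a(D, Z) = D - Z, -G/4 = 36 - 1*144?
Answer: 10664174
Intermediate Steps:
G = 432 (G = -4*(36 - 1*144) = -4*(36 - 144) = -4*(-108) = 432)
f(m, k) = 4 + m + 432*k*m (f(m, k) = (432*m)*k + (m - 1*(-4)) = 432*k*m + (m + 4) = 432*k*m + (4 + m) = 4 + m + 432*k*m)
(120842 - 218483) + f(-173, -144) = (120842 - 218483) + (4 - 173 + 432*(-144)*(-173)) = -97641 + (4 - 173 + 10761984) = -97641 + 10761815 = 10664174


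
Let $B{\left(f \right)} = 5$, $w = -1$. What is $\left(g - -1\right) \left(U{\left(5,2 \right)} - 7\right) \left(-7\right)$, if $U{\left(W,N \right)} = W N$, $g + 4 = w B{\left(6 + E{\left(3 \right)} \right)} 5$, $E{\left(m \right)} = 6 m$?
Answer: $588$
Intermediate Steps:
$g = -29$ ($g = -4 + \left(-1\right) 5 \cdot 5 = -4 - 25 = -29$)
$U{\left(W,N \right)} = N W$
$\left(g - -1\right) \left(U{\left(5,2 \right)} - 7\right) \left(-7\right) = \left(-29 - -1\right) \left(2 \cdot 5 - 7\right) \left(-7\right) = \left(-29 + 1\right) \left(10 - 7\right) \left(-7\right) = \left(-28\right) 3 \left(-7\right) = \left(-84\right) \left(-7\right) = 588$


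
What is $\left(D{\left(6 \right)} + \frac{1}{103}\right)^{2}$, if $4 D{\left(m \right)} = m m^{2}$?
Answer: $\frac{30946969}{10609} \approx 2917.0$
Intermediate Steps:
$D{\left(m \right)} = \frac{m^{3}}{4}$ ($D{\left(m \right)} = \frac{m m^{2}}{4} = \frac{m^{3}}{4}$)
$\left(D{\left(6 \right)} + \frac{1}{103}\right)^{2} = \left(\frac{6^{3}}{4} + \frac{1}{103}\right)^{2} = \left(\frac{1}{4} \cdot 216 + \frac{1}{103}\right)^{2} = \left(54 + \frac{1}{103}\right)^{2} = \left(\frac{5563}{103}\right)^{2} = \frac{30946969}{10609}$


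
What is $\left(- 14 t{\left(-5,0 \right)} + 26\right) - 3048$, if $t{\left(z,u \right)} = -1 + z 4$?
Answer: $-2728$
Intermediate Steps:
$t{\left(z,u \right)} = -1 + 4 z$
$\left(- 14 t{\left(-5,0 \right)} + 26\right) - 3048 = \left(- 14 \left(-1 + 4 \left(-5\right)\right) + 26\right) - 3048 = \left(- 14 \left(-1 - 20\right) + 26\right) - 3048 = \left(\left(-14\right) \left(-21\right) + 26\right) - 3048 = \left(294 + 26\right) - 3048 = 320 - 3048 = -2728$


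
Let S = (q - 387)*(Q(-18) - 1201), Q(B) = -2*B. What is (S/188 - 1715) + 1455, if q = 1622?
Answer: -1487655/188 ≈ -7913.1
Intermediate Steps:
S = -1438775 (S = (1622 - 387)*(-2*(-18) - 1201) = 1235*(36 - 1201) = 1235*(-1165) = -1438775)
(S/188 - 1715) + 1455 = (-1438775/188 - 1715) + 1455 = -1761195/188 + 1455 = -1487655/188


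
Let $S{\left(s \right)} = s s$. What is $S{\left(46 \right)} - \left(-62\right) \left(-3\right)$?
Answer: $1930$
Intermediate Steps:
$S{\left(s \right)} = s^{2}$
$S{\left(46 \right)} - \left(-62\right) \left(-3\right) = 46^{2} - \left(-62\right) \left(-3\right) = 2116 - 186 = 1930$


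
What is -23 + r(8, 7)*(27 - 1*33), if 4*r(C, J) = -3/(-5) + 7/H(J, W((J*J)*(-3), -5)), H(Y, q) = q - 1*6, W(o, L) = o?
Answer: -6077/255 ≈ -23.831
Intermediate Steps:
H(Y, q) = -6 + q (H(Y, q) = q - 6 = -6 + q)
r(C, J) = 3/20 + 7/(4*(-6 - 3*J²)) (r(C, J) = (-3/(-5) + 7/(-6 + (J*J)*(-3)))/4 = (-3*(-⅕) + 7/(-6 + J²*(-3)))/4 = (⅗ + 7/(-6 - 3*J²))/4 = 3/20 + 7/(4*(-6 - 3*J²)))
-23 + r(8, 7)*(27 - 1*33) = -23 + ((-17 + 9*7²)/(60*(2 + 7²)))*(27 - 1*33) = -23 + ((-17 + 9*49)/(60*(2 + 49)))*(27 - 33) = -23 + ((1/60)*(-17 + 441)/51)*(-6) = -23 + ((1/60)*(1/51)*424)*(-6) = -23 + (106/765)*(-6) = -23 - 212/255 = -6077/255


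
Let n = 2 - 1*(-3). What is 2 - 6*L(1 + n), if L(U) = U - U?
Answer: 2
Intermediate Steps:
n = 5 (n = 2 + 3 = 5)
L(U) = 0
2 - 6*L(1 + n) = 2 - 6*0 = 2 + 0 = 2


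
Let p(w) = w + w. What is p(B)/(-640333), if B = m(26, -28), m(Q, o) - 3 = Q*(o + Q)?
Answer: 98/640333 ≈ 0.00015305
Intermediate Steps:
m(Q, o) = 3 + Q*(Q + o) (m(Q, o) = 3 + Q*(o + Q) = 3 + Q*(Q + o))
B = -49 (B = 3 + 26² + 26*(-28) = 3 + 676 - 728 = -49)
p(w) = 2*w
p(B)/(-640333) = (2*(-49))/(-640333) = -98*(-1/640333) = 98/640333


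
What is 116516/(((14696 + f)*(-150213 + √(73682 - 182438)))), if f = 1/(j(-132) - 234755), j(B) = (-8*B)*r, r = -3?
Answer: -1388060063775028/26298528485499509625 - 55443672536*I*√3021/26298528485499509625 ≈ -5.2781e-5 - 1.1588e-7*I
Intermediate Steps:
j(B) = 24*B (j(B) = -8*B*(-3) = 24*B)
f = -1/237923 (f = 1/(24*(-132) - 234755) = 1/(-3168 - 234755) = 1/(-237923) = -1/237923 ≈ -4.2030e-6)
116516/(((14696 + f)*(-150213 + √(73682 - 182438)))) = 116516/(((14696 - 1/237923)*(-150213 + √(73682 - 182438)))) = 116516/((3496516407*(-150213 + √(-108756))/237923)) = 116516/((3496516407*(-150213 + 6*I*√3021)/237923)) = 116516/(-75031745577813/33989 + 20979098442*I*√3021/237923)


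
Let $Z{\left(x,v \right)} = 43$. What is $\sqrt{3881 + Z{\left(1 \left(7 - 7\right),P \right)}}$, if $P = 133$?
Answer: $6 \sqrt{109} \approx 62.642$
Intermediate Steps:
$\sqrt{3881 + Z{\left(1 \left(7 - 7\right),P \right)}} = \sqrt{3881 + 43} = \sqrt{3924} = 6 \sqrt{109}$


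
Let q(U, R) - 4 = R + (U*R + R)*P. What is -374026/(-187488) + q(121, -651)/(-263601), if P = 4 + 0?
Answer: 2931067039/915222672 ≈ 3.2026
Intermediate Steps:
P = 4
q(U, R) = 4 + 5*R + 4*R*U (q(U, R) = 4 + (R + (U*R + R)*4) = 4 + (R + (R*U + R)*4) = 4 + (R + (R + R*U)*4) = 4 + (R + (4*R + 4*R*U)) = 4 + (5*R + 4*R*U) = 4 + 5*R + 4*R*U)
-374026/(-187488) + q(121, -651)/(-263601) = -374026/(-187488) + (4 + 5*(-651) + 4*(-651)*121)/(-263601) = -374026*(-1/187488) + (4 - 3255 - 315084)*(-1/263601) = 187013/93744 - 318335*(-1/263601) = 187013/93744 + 318335/263601 = 2931067039/915222672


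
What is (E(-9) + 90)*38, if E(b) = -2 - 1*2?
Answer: 3268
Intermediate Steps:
E(b) = -4 (E(b) = -2 - 2 = -4)
(E(-9) + 90)*38 = (-4 + 90)*38 = 86*38 = 3268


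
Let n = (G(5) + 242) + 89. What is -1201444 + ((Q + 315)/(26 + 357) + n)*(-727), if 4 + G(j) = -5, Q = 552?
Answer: -550441363/383 ≈ -1.4372e+6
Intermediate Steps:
G(j) = -9 (G(j) = -4 - 5 = -9)
n = 322 (n = (-9 + 242) + 89 = 233 + 89 = 322)
-1201444 + ((Q + 315)/(26 + 357) + n)*(-727) = -1201444 + ((552 + 315)/(26 + 357) + 322)*(-727) = -1201444 + (867/383 + 322)*(-727) = -1201444 + (124193/383)*(-727) = -1201444 - 90288311/383 = -550441363/383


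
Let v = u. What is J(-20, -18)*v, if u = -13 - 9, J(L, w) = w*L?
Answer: -7920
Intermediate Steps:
J(L, w) = L*w
u = -22
v = -22
J(-20, -18)*v = -20*(-18)*(-22) = 360*(-22) = -7920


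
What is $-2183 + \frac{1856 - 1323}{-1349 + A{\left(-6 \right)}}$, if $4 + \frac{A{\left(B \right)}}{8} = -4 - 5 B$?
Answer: $- \frac{2561192}{1173} \approx -2183.5$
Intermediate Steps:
$A{\left(B \right)} = -64 - 40 B$ ($A{\left(B \right)} = -32 + 8 \left(-4 - 5 B\right) = -32 - \left(32 + 40 B\right) = -64 - 40 B$)
$-2183 + \frac{1856 - 1323}{-1349 + A{\left(-6 \right)}} = -2183 + \frac{1856 - 1323}{-1349 - -176} = -2183 + \frac{533}{-1349 + \left(-64 + 240\right)} = -2183 + \frac{533}{-1349 + 176} = -2183 + \frac{533}{-1173} = -2183 + 533 \left(- \frac{1}{1173}\right) = -2183 - \frac{533}{1173} = - \frac{2561192}{1173}$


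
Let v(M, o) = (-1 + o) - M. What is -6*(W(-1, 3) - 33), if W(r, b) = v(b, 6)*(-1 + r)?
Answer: 222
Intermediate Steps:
v(M, o) = -1 + o - M
W(r, b) = (-1 + r)*(5 - b) (W(r, b) = (-1 + 6 - b)*(-1 + r) = (5 - b)*(-1 + r) = (-1 + r)*(5 - b))
-6*(W(-1, 3) - 33) = -6*(-(-1 - 1)*(-5 + 3) - 33) = -6*(-1*(-2)*(-2) - 33) = -6*(-4 - 33) = -6*(-37) = 222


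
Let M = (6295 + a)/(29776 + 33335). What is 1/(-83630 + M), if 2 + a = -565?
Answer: -63111/5277967202 ≈ -1.1957e-5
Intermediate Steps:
a = -567 (a = -2 - 565 = -567)
M = 5728/63111 (M = (6295 - 567)/(29776 + 33335) = 5728/63111 ≈ 0.090761)
1/(-83630 + M) = 1/(-83630 + 5728/63111) = 1/(-5277967202/63111) = -63111/5277967202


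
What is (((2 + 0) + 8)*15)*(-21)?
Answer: -3150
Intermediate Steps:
(((2 + 0) + 8)*15)*(-21) = ((2 + 8)*15)*(-21) = (10*15)*(-21) = 150*(-21) = -3150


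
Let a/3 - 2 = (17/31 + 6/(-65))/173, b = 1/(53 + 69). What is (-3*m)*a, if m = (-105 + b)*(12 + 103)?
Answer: 1851010183467/8505718 ≈ 2.1762e+5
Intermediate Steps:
b = 1/122 ≈ 0.0081967
m = -1473035/122 (m = (-105 + 1/122)*(12 + 103) = -12809/122*115 = -1473035/122 ≈ -12074.)
a = 2094327/348595 (a = 6 + 3*((17/31 + 6/(-65))/173) = 6 + 3*((17*(1/31) + 6*(-1/65))*(1/173)) = 6 + 3*((17/31 - 6/65)*(1/173)) = 6 + 3*((919/2015)*(1/173)) = 6 + 3*(919/348595) = 6 + 2757/348595 = 2094327/348595 ≈ 6.0079)
(-3*m)*a = -3*(-1473035/122)*(2094327/348595) = (4419105/122)*(2094327/348595) = 1851010183467/8505718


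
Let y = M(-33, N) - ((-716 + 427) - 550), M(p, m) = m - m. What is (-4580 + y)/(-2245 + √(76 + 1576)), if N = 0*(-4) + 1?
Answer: 289605/173737 + 258*√413/173737 ≈ 1.6971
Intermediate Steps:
N = 1 (N = 0 + 1 = 1)
M(p, m) = 0
y = 839 (y = 0 - ((-716 + 427) - 550) = 0 - (-289 - 550) = 0 - 1*(-839) = 0 + 839 = 839)
(-4580 + y)/(-2245 + √(76 + 1576)) = (-4580 + 839)/(-2245 + √(76 + 1576)) = -3741/(-2245 + √1652) = -3741/(-2245 + 2*√413)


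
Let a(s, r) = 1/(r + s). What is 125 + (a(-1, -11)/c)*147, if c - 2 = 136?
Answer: 68951/552 ≈ 124.91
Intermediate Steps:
c = 138 (c = 2 + 136 = 138)
125 + (a(-1, -11)/c)*147 = 125 + (1/(-11 - 1*138))*147 = 125 + ((1/138)/(-12))*147 = 125 - 1/12*1/138*147 = 125 - 1/1656*147 = 125 - 49/552 = 68951/552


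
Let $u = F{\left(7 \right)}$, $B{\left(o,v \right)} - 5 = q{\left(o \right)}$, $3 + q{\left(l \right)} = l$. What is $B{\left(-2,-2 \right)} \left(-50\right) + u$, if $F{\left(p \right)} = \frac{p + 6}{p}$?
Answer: $\frac{13}{7} \approx 1.8571$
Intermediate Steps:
$q{\left(l \right)} = -3 + l$
$B{\left(o,v \right)} = 2 + o$ ($B{\left(o,v \right)} = 5 + \left(-3 + o\right) = 2 + o$)
$F{\left(p \right)} = \frac{6 + p}{p}$
$u = \frac{13}{7}$ ($u = \frac{6 + 7}{7} = \frac{1}{7} \cdot 13 = \frac{13}{7} \approx 1.8571$)
$B{\left(-2,-2 \right)} \left(-50\right) + u = \left(2 - 2\right) \left(-50\right) + \frac{13}{7} = 0 \left(-50\right) + \frac{13}{7} = 0 + \frac{13}{7} = \frac{13}{7}$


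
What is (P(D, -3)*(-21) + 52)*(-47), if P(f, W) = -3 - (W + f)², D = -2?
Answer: -30080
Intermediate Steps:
(P(D, -3)*(-21) + 52)*(-47) = ((-3 - (-3 - 2)²)*(-21) + 52)*(-47) = ((-3 - 1*(-5)²)*(-21) + 52)*(-47) = ((-3 - 1*25)*(-21) + 52)*(-47) = ((-3 - 25)*(-21) + 52)*(-47) = (-28*(-21) + 52)*(-47) = (588 + 52)*(-47) = 640*(-47) = -30080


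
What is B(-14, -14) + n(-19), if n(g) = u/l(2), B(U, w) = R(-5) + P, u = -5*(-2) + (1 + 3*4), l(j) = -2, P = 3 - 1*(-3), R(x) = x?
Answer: -21/2 ≈ -10.500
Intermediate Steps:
P = 6 (P = 3 + 3 = 6)
u = 23 (u = 10 + (1 + 12) = 10 + 13 = 23)
B(U, w) = 1 (B(U, w) = -5 + 6 = 1)
n(g) = -23/2 (n(g) = 23/(-2) = 23*(-½) = -23/2)
B(-14, -14) + n(-19) = 1 - 23/2 = -21/2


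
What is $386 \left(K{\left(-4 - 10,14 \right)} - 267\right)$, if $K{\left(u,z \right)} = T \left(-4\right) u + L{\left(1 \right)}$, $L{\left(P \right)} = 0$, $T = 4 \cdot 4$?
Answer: $242794$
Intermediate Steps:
$T = 16$
$K{\left(u,z \right)} = - 64 u$ ($K{\left(u,z \right)} = 16 \left(-4\right) u + 0 = - 64 u + 0 = - 64 u$)
$386 \left(K{\left(-4 - 10,14 \right)} - 267\right) = 386 \left(- 64 \left(-4 - 10\right) - 267\right) = 386 \left(\left(-64\right) \left(-14\right) - 267\right) = 386 \left(896 - 267\right) = 386 \cdot 629 = 242794$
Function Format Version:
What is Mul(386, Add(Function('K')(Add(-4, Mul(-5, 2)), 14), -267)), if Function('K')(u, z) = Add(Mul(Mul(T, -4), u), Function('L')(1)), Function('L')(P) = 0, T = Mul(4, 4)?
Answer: 242794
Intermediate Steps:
T = 16
Function('K')(u, z) = Mul(-64, u) (Function('K')(u, z) = Add(Mul(Mul(16, -4), u), 0) = Add(Mul(-64, u), 0) = Mul(-64, u))
Mul(386, Add(Function('K')(Add(-4, Mul(-5, 2)), 14), -267)) = Mul(386, Add(Mul(-64, Add(-4, Mul(-5, 2))), -267)) = Mul(386, Add(Mul(-64, Add(-4, -10)), -267)) = Mul(386, Add(Mul(-64, -14), -267)) = Mul(386, Add(896, -267)) = Mul(386, 629) = 242794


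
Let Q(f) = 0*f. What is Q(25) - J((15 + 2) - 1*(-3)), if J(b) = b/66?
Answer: -10/33 ≈ -0.30303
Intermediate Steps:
J(b) = b/66 (J(b) = b*(1/66) = b/66)
Q(f) = 0
Q(25) - J((15 + 2) - 1*(-3)) = 0 - ((15 + 2) - 1*(-3))/66 = 0 - (17 + 3)/66 = 0 - 20/66 = 0 - 1*10/33 = 0 - 10/33 = -10/33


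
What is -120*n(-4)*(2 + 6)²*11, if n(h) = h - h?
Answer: 0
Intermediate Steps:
n(h) = 0
-120*n(-4)*(2 + 6)²*11 = -120*0*(2 + 6)²*11 = -120*0*8²*11 = -120*0*64*11 = -0*11 = -120*0 = 0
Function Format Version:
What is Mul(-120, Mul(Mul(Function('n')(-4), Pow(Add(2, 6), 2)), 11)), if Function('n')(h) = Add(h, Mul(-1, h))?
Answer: 0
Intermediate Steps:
Function('n')(h) = 0
Mul(-120, Mul(Mul(Function('n')(-4), Pow(Add(2, 6), 2)), 11)) = Mul(-120, Mul(Mul(0, Pow(Add(2, 6), 2)), 11)) = Mul(-120, Mul(Mul(0, Pow(8, 2)), 11)) = Mul(-120, Mul(Mul(0, 64), 11)) = Mul(-120, Mul(0, 11)) = Mul(-120, 0) = 0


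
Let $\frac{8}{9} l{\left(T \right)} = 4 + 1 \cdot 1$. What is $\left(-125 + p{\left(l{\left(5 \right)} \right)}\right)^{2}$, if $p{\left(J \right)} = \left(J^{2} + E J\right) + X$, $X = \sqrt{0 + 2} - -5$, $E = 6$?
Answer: $\frac{12223217}{4096} - \frac{3495 \sqrt{2}}{32} \approx 2829.7$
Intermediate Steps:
$l{\left(T \right)} = \frac{45}{8}$ ($l{\left(T \right)} = \frac{9 \left(4 + 1 \cdot 1\right)}{8} = \frac{9 \left(4 + 1\right)}{8} = \frac{9}{8} \cdot 5 = \frac{45}{8}$)
$X = 5 + \sqrt{2}$ ($X = \sqrt{2} + 5 = 5 + \sqrt{2} \approx 6.4142$)
$p{\left(J \right)} = 5 + \sqrt{2} + J^{2} + 6 J$ ($p{\left(J \right)} = \left(J^{2} + 6 J\right) + \left(5 + \sqrt{2}\right) = 5 + \sqrt{2} + J^{2} + 6 J$)
$\left(-125 + p{\left(l{\left(5 \right)} \right)}\right)^{2} = \left(-125 + \left(5 + \sqrt{2} + \left(\frac{45}{8}\right)^{2} + 6 \cdot \frac{45}{8}\right)\right)^{2} = \left(-125 + \left(5 + \sqrt{2} + \frac{2025}{64} + \frac{135}{4}\right)\right)^{2} = \left(-125 + \left(\frac{4505}{64} + \sqrt{2}\right)\right)^{2} = \left(- \frac{3495}{64} + \sqrt{2}\right)^{2}$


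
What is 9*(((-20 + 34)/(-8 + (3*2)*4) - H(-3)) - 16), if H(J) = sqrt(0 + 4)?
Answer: -1233/8 ≈ -154.13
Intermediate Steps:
H(J) = 2 (H(J) = sqrt(4) = 2)
9*(((-20 + 34)/(-8 + (3*2)*4) - H(-3)) - 16) = 9*(((-20 + 34)/(-8 + (3*2)*4) - 1*2) - 16) = 9*((14/(-8 + 6*4) - 2) - 16) = 9*((14/(-8 + 24) - 2) - 16) = 9*((14/16 - 2) - 16) = 9*((14*(1/16) - 2) - 16) = 9*((7/8 - 2) - 16) = 9*(-9/8 - 16) = 9*(-137/8) = -1233/8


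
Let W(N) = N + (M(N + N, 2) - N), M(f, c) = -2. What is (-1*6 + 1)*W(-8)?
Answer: 10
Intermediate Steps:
W(N) = -2 (W(N) = N + (-2 - N) = -2)
(-1*6 + 1)*W(-8) = (-1*6 + 1)*(-2) = (-6 + 1)*(-2) = -5*(-2) = 10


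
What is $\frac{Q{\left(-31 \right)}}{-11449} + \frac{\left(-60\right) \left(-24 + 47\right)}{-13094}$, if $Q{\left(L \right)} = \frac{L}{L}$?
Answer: $\frac{7893263}{74956603} \approx 0.1053$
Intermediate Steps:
$Q{\left(L \right)} = 1$
$\frac{Q{\left(-31 \right)}}{-11449} + \frac{\left(-60\right) \left(-24 + 47\right)}{-13094} = 1 \frac{1}{-11449} + \frac{\left(-60\right) \left(-24 + 47\right)}{-13094} = 1 \left(- \frac{1}{11449}\right) + \left(-60\right) 23 \left(- \frac{1}{13094}\right) = - \frac{1}{11449} - - \frac{690}{6547} = - \frac{1}{11449} + \frac{690}{6547} = \frac{7893263}{74956603}$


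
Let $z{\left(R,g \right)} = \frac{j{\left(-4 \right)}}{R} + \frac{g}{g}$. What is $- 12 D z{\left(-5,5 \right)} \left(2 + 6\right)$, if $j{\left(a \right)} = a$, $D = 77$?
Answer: $- \frac{66528}{5} \approx -13306.0$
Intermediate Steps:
$z{\left(R,g \right)} = 1 - \frac{4}{R}$ ($z{\left(R,g \right)} = - \frac{4}{R} + \frac{g}{g} = - \frac{4}{R} + 1 = 1 - \frac{4}{R}$)
$- 12 D z{\left(-5,5 \right)} \left(2 + 6\right) = \left(-12\right) 77 \frac{-4 - 5}{-5} \left(2 + 6\right) = - 924 \left(- \frac{1}{5}\right) \left(-9\right) 8 = - 924 \cdot \frac{9}{5} \cdot 8 = \left(-924\right) \frac{72}{5} = - \frac{66528}{5}$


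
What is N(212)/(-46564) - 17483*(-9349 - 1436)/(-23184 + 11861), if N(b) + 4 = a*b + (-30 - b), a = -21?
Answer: -4389891238983/263622086 ≈ -16652.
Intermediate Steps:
N(b) = -34 - 22*b (N(b) = -4 + (-21*b + (-30 - b)) = -4 + (-30 - 22*b) = -34 - 22*b)
N(212)/(-46564) - 17483*(-9349 - 1436)/(-23184 + 11861) = (-34 - 22*212)/(-46564) - 17483*(-9349 - 1436)/(-23184 + 11861) = (-34 - 4664)*(-1/46564) - 17483/((-11323/(-10785))) = -4698*(-1/46564) - 17483/((-11323*(-1/10785))) = 2349/23282 - 17483/11323/10785 = 2349/23282 - 17483*10785/11323 = 2349/23282 - 188554155/11323 = -4389891238983/263622086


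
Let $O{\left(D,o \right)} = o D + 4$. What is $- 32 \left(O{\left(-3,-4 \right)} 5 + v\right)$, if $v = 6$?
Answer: $-2752$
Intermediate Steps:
$O{\left(D,o \right)} = 4 + D o$ ($O{\left(D,o \right)} = D o + 4 = 4 + D o$)
$- 32 \left(O{\left(-3,-4 \right)} 5 + v\right) = - 32 \left(\left(4 - -12\right) 5 + 6\right) = - 32 \left(\left(4 + 12\right) 5 + 6\right) = - 32 \left(16 \cdot 5 + 6\right) = - 32 \left(80 + 6\right) = \left(-32\right) 86 = -2752$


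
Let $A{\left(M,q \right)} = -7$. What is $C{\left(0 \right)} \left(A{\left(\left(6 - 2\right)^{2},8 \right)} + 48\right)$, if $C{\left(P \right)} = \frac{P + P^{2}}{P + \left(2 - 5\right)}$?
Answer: $0$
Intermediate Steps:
$C{\left(P \right)} = \frac{P + P^{2}}{-3 + P}$ ($C{\left(P \right)} = \frac{P + P^{2}}{P + \left(2 - 5\right)} = \frac{P + P^{2}}{P - 3} = \frac{P + P^{2}}{-3 + P}$)
$C{\left(0 \right)} \left(A{\left(\left(6 - 2\right)^{2},8 \right)} + 48\right) = \frac{0 \left(1 + 0\right)}{-3 + 0} \left(-7 + 48\right) = 0 \frac{1}{-3} \cdot 1 \cdot 41 = 0 \left(- \frac{1}{3}\right) 1 \cdot 41 = 0 \cdot 41 = 0$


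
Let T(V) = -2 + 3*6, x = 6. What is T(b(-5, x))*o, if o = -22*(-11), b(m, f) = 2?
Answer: 3872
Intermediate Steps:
T(V) = 16 (T(V) = -2 + 18 = 16)
o = 242
T(b(-5, x))*o = 16*242 = 3872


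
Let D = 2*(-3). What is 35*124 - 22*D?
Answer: 4472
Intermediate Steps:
D = -6
35*124 - 22*D = 35*124 - 22*(-6) = 4340 + 132 = 4472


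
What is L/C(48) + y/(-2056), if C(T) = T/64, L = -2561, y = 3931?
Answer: -21073457/6168 ≈ -3416.6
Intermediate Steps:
C(T) = T/64 (C(T) = T*(1/64) = T/64)
L/C(48) + y/(-2056) = -2561/((1/64)*48) + 3931/(-2056) = -2561/3/4 + 3931*(-1/2056) = -2561*4/3 - 3931/2056 = -10244/3 - 3931/2056 = -21073457/6168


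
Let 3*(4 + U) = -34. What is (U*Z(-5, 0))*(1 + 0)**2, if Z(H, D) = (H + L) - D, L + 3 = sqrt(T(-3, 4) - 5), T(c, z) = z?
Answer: 368/3 - 46*I/3 ≈ 122.67 - 15.333*I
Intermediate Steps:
U = -46/3 (U = -4 + (1/3)*(-34) = -4 - 34/3 = -46/3 ≈ -15.333)
L = -3 + I (L = -3 + sqrt(4 - 5) = -3 + sqrt(-1) = -3 + I ≈ -3.0 + 1.0*I)
Z(H, D) = -3 + I + H - D (Z(H, D) = (H + (-3 + I)) - D = (-3 + I + H) - D = -3 + I + H - D)
(U*Z(-5, 0))*(1 + 0)**2 = (-46*(-3 + I - 5 - 1*0)/3)*(1 + 0)**2 = -46*(-3 + I - 5 + 0)/3*1**2 = -46*(-8 + I)/3*1 = (368/3 - 46*I/3)*1 = 368/3 - 46*I/3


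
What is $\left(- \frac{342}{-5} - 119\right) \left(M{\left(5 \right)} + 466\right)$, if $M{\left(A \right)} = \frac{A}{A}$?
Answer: $- \frac{118151}{5} \approx -23630.0$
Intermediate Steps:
$M{\left(A \right)} = 1$
$\left(- \frac{342}{-5} - 119\right) \left(M{\left(5 \right)} + 466\right) = \left(- \frac{342}{-5} - 119\right) \left(1 + 466\right) = \left(\left(-342\right) \left(- \frac{1}{5}\right) - 119\right) 467 = \left(\frac{342}{5} - 119\right) 467 = \left(- \frac{253}{5}\right) 467 = - \frac{118151}{5}$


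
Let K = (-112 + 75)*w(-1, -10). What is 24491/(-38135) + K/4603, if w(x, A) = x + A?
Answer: -97211128/175535405 ≈ -0.55380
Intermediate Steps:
w(x, A) = A + x
K = 407 (K = (-112 + 75)*(-10 - 1) = -37*(-11) = 407)
24491/(-38135) + K/4603 = 24491/(-38135) + 407/4603 = 24491*(-1/38135) + 407*(1/4603) = -24491/38135 + 407/4603 = -97211128/175535405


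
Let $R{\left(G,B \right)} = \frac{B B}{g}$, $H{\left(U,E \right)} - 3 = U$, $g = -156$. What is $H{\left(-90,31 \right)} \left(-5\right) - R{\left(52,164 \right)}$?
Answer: $\frac{23689}{39} \approx 607.41$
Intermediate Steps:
$H{\left(U,E \right)} = 3 + U$
$R{\left(G,B \right)} = - \frac{B^{2}}{156}$ ($R{\left(G,B \right)} = \frac{B B}{-156} = B^{2} \left(- \frac{1}{156}\right) = - \frac{B^{2}}{156}$)
$H{\left(-90,31 \right)} \left(-5\right) - R{\left(52,164 \right)} = \left(3 - 90\right) \left(-5\right) - - \frac{164^{2}}{156} = \left(-87\right) \left(-5\right) - \left(- \frac{1}{156}\right) 26896 = 435 - - \frac{6724}{39} = 435 + \frac{6724}{39} = \frac{23689}{39}$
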